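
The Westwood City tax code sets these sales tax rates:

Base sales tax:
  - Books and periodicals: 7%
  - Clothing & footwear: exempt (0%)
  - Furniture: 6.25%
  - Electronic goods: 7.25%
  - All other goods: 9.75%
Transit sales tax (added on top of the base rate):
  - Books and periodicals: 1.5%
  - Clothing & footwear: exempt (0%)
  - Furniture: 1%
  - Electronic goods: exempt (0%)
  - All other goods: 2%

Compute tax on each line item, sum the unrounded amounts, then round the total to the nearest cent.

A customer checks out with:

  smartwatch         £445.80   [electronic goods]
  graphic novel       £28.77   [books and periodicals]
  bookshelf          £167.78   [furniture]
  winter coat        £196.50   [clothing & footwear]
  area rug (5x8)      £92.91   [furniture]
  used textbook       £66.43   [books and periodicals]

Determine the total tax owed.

Smartwatch £445.80: electronic goods → 7.25% + 0% transit = 7.25% → £32.3205
Graphic novel £28.77: books and periodicals → 7% + 1.5% transit = 8.5% → £2.44545
Bookshelf £167.78: furniture → 6.25% + 1% transit = 7.25% → £12.16405
Winter coat £196.50: clothing & footwear → 0% + 0% transit = 0% → £0.00
Area rug (5x8) £92.91: furniture → 6.25% + 1% transit = 7.25% → £6.735975
Used textbook £66.43: books and periodicals → 7% + 1.5% transit = 8.5% → £5.64655
Unrounded tax sum = £59.312525 → £59.31

£59.31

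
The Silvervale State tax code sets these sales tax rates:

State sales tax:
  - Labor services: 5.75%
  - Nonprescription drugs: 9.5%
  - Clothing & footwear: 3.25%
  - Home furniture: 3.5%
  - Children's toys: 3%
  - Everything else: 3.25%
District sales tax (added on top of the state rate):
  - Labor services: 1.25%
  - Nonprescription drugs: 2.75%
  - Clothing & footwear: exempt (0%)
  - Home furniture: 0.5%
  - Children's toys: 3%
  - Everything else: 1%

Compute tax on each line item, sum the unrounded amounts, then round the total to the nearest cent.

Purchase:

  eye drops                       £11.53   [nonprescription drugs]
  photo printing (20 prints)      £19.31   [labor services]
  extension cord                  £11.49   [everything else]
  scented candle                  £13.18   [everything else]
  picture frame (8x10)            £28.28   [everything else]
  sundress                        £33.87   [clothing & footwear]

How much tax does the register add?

Eye drops £11.53: nonprescription drugs → 9.5% + 2.75% district = 12.25% → £1.412425
Photo printing (20 prints) £19.31: labor services → 5.75% + 1.25% district = 7% → £1.3517
Extension cord £11.49: everything else → 3.25% + 1% district = 4.25% → £0.488325
Scented candle £13.18: everything else → 3.25% + 1% district = 4.25% → £0.56015
Picture frame (8x10) £28.28: everything else → 3.25% + 1% district = 4.25% → £1.2019
Sundress £33.87: clothing & footwear → 3.25% + 0% district = 3.25% → £1.100775
Unrounded tax sum = £6.115275 → £6.12

£6.12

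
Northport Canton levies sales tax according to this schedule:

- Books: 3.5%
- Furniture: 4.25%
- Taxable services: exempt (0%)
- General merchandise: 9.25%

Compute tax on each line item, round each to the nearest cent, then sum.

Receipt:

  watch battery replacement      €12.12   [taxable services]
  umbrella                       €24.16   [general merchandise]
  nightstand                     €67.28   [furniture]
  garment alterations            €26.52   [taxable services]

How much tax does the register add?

€5.09

Watch battery replacement €12.12: taxable services → 0% → €0.00
Umbrella €24.16: general merchandise → 9.25% → €2.23
Nightstand €67.28: furniture → 4.25% → €2.86
Garment alterations €26.52: taxable services → 0% → €0.00
Total tax = €2.23 + €2.86 = €5.09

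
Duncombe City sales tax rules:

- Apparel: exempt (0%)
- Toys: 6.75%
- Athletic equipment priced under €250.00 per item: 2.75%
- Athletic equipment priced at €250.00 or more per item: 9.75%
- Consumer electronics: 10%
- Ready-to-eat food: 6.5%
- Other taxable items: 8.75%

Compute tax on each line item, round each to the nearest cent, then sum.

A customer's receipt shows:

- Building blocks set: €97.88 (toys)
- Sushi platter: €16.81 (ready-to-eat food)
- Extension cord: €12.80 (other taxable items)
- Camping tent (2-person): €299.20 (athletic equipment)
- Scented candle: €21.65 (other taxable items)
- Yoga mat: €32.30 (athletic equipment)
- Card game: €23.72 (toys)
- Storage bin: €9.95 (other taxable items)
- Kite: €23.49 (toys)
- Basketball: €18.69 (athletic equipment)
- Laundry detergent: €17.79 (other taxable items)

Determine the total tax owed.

€46.90

Building blocks set €97.88: toys → 6.75% → €6.61
Sushi platter €16.81: ready-to-eat food → 6.5% → €1.09
Extension cord €12.80: other taxable items → 8.75% → €1.12
Camping tent (2-person) €299.20: athletic equipment, €250.00 or more → 9.75% → €29.17
Scented candle €21.65: other taxable items → 8.75% → €1.89
Yoga mat €32.30: athletic equipment, under €250.00 → 2.75% → €0.89
Card game €23.72: toys → 6.75% → €1.60
Storage bin €9.95: other taxable items → 8.75% → €0.87
Kite €23.49: toys → 6.75% → €1.59
Basketball €18.69: athletic equipment, under €250.00 → 2.75% → €0.51
Laundry detergent €17.79: other taxable items → 8.75% → €1.56
Total tax = €6.61 + €1.09 + €1.12 + €29.17 + €1.89 + €0.89 + €1.60 + €0.87 + €1.59 + €0.51 + €1.56 = €46.90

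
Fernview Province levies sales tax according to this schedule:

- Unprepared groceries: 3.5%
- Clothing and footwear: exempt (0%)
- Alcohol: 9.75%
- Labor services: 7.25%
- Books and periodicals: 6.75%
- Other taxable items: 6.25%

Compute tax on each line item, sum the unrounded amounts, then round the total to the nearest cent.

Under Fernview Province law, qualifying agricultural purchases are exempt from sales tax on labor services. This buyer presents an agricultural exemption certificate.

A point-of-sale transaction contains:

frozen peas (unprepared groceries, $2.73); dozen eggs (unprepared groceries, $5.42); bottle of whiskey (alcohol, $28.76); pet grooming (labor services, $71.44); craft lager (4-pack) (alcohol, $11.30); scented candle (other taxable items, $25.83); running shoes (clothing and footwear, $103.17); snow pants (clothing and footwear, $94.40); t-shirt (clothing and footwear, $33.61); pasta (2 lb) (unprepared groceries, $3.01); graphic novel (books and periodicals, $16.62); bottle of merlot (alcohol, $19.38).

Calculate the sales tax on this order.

Frozen peas $2.73: unprepared groceries → 3.5% → $0.09555
Dozen eggs $5.42: unprepared groceries → 3.5% → $0.1897
Bottle of whiskey $28.76: alcohol → 9.75% → $2.8041
Pet grooming $71.44: labor services, buyer-exempt → 0% → $0.00
Craft lager (4-pack) $11.30: alcohol → 9.75% → $1.10175
Scented candle $25.83: other taxable items → 6.25% → $1.614375
Running shoes $103.17: clothing and footwear → 0% → $0.00
Snow pants $94.40: clothing and footwear → 0% → $0.00
T-shirt $33.61: clothing and footwear → 0% → $0.00
Pasta (2 lb) $3.01: unprepared groceries → 3.5% → $0.10535
Graphic novel $16.62: books and periodicals → 6.75% → $1.12185
Bottle of merlot $19.38: alcohol → 9.75% → $1.88955
Unrounded tax sum = $8.922225 → $8.92

$8.92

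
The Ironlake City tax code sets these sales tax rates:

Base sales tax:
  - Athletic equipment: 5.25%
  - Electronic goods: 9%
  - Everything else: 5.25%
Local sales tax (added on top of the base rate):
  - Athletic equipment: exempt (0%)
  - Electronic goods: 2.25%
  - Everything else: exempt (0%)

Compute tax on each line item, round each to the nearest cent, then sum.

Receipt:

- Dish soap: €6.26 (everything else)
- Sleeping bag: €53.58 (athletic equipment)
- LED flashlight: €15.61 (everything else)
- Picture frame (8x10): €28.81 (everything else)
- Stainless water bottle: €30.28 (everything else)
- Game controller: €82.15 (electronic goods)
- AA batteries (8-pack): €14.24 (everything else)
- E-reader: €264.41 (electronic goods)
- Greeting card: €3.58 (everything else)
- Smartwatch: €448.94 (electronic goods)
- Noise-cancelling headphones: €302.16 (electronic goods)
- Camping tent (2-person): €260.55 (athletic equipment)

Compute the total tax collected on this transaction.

€145.17

Dish soap €6.26: everything else → 5.25% + 0% local = 5.25% → €0.33
Sleeping bag €53.58: athletic equipment → 5.25% + 0% local = 5.25% → €2.81
LED flashlight €15.61: everything else → 5.25% + 0% local = 5.25% → €0.82
Picture frame (8x10) €28.81: everything else → 5.25% + 0% local = 5.25% → €1.51
Stainless water bottle €30.28: everything else → 5.25% + 0% local = 5.25% → €1.59
Game controller €82.15: electronic goods → 9% + 2.25% local = 11.25% → €9.24
AA batteries (8-pack) €14.24: everything else → 5.25% + 0% local = 5.25% → €0.75
E-reader €264.41: electronic goods → 9% + 2.25% local = 11.25% → €29.75
Greeting card €3.58: everything else → 5.25% + 0% local = 5.25% → €0.19
Smartwatch €448.94: electronic goods → 9% + 2.25% local = 11.25% → €50.51
Noise-cancelling headphones €302.16: electronic goods → 9% + 2.25% local = 11.25% → €33.99
Camping tent (2-person) €260.55: athletic equipment → 5.25% + 0% local = 5.25% → €13.68
Total tax = €0.33 + €2.81 + €0.82 + €1.51 + €1.59 + €9.24 + €0.75 + €29.75 + €0.19 + €50.51 + €33.99 + €13.68 = €145.17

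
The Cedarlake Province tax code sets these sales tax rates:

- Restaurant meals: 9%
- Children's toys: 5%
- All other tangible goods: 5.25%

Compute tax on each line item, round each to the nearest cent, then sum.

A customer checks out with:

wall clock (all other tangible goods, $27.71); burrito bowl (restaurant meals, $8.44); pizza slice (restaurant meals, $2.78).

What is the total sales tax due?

Wall clock $27.71: all other tangible goods → 5.25% → $1.45
Burrito bowl $8.44: restaurant meals → 9% → $0.76
Pizza slice $2.78: restaurant meals → 9% → $0.25
Total tax = $1.45 + $0.76 + $0.25 = $2.46

$2.46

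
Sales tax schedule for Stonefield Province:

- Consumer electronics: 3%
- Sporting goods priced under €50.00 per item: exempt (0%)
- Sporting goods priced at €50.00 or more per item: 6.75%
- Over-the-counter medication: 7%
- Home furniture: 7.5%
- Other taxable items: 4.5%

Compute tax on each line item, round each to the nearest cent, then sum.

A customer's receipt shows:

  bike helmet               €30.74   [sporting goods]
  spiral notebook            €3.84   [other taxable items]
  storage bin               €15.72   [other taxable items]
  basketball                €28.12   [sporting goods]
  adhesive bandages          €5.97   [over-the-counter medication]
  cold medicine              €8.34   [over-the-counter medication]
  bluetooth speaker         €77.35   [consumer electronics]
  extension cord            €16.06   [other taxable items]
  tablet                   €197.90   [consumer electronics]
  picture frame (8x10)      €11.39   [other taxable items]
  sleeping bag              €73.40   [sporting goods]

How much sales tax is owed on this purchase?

€16.32

Bike helmet €30.74: sporting goods, under €50.00 → 0% → €0.00
Spiral notebook €3.84: other taxable items → 4.5% → €0.17
Storage bin €15.72: other taxable items → 4.5% → €0.71
Basketball €28.12: sporting goods, under €50.00 → 0% → €0.00
Adhesive bandages €5.97: over-the-counter medication → 7% → €0.42
Cold medicine €8.34: over-the-counter medication → 7% → €0.58
Bluetooth speaker €77.35: consumer electronics → 3% → €2.32
Extension cord €16.06: other taxable items → 4.5% → €0.72
Tablet €197.90: consumer electronics → 3% → €5.94
Picture frame (8x10) €11.39: other taxable items → 4.5% → €0.51
Sleeping bag €73.40: sporting goods, €50.00 or more → 6.75% → €4.95
Total tax = €0.17 + €0.71 + €0.42 + €0.58 + €2.32 + €0.72 + €5.94 + €0.51 + €4.95 = €16.32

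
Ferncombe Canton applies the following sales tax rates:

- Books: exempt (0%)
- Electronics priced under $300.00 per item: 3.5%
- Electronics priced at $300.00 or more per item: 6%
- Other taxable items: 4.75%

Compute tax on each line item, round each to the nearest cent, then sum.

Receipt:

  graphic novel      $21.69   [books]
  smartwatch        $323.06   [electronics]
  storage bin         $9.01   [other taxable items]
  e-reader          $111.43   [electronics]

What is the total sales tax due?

Graphic novel $21.69: books → 0% → $0.00
Smartwatch $323.06: electronics, $300.00 or more → 6% → $19.38
Storage bin $9.01: other taxable items → 4.75% → $0.43
E-reader $111.43: electronics, under $300.00 → 3.5% → $3.90
Total tax = $19.38 + $0.43 + $3.90 = $23.71

$23.71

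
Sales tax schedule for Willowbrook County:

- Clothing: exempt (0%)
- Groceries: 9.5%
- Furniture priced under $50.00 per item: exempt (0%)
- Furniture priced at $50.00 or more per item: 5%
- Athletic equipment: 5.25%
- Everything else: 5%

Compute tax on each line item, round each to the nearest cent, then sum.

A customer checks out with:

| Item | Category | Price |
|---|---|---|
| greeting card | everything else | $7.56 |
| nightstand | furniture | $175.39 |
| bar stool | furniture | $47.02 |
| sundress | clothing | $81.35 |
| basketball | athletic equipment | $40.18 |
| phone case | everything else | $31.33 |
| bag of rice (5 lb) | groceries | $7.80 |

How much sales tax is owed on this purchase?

Greeting card $7.56: everything else → 5% → $0.38
Nightstand $175.39: furniture, $50.00 or more → 5% → $8.77
Bar stool $47.02: furniture, under $50.00 → 0% → $0.00
Sundress $81.35: clothing → 0% → $0.00
Basketball $40.18: athletic equipment → 5.25% → $2.11
Phone case $31.33: everything else → 5% → $1.57
Bag of rice (5 lb) $7.80: groceries → 9.5% → $0.74
Total tax = $0.38 + $8.77 + $2.11 + $1.57 + $0.74 = $13.57

$13.57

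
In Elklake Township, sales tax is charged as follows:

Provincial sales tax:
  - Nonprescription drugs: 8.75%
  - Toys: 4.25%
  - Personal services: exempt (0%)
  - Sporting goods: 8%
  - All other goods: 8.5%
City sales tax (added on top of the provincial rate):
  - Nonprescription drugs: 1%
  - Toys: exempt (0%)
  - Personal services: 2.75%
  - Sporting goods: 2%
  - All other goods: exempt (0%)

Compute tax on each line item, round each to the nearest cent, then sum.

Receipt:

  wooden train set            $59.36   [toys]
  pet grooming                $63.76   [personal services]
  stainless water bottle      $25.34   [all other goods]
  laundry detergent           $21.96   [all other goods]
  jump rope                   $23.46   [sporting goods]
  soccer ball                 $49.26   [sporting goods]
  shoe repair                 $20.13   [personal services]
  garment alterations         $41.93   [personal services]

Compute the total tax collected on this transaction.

Wooden train set $59.36: toys → 4.25% + 0% city = 4.25% → $2.52
Pet grooming $63.76: personal services → 0% + 2.75% city = 2.75% → $1.75
Stainless water bottle $25.34: all other goods → 8.5% + 0% city = 8.5% → $2.15
Laundry detergent $21.96: all other goods → 8.5% + 0% city = 8.5% → $1.87
Jump rope $23.46: sporting goods → 8% + 2% city = 10% → $2.35
Soccer ball $49.26: sporting goods → 8% + 2% city = 10% → $4.93
Shoe repair $20.13: personal services → 0% + 2.75% city = 2.75% → $0.55
Garment alterations $41.93: personal services → 0% + 2.75% city = 2.75% → $1.15
Total tax = $2.52 + $1.75 + $2.15 + $1.87 + $2.35 + $4.93 + $0.55 + $1.15 = $17.27

$17.27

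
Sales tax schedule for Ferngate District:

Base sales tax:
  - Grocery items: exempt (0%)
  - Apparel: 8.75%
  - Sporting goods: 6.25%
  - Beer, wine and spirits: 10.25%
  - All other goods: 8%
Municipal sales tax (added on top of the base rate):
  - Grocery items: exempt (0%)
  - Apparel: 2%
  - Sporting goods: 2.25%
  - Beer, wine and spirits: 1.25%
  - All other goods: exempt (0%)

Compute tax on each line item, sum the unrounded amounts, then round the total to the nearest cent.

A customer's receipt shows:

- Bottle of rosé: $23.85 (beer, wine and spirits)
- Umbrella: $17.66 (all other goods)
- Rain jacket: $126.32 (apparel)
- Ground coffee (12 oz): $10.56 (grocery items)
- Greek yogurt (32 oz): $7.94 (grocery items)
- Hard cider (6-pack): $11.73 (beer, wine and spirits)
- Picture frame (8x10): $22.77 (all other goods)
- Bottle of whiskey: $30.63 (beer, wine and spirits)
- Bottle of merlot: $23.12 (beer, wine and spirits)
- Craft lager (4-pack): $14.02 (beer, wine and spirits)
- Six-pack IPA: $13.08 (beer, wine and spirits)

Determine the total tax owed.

$30.20

Bottle of rosé $23.85: beer, wine and spirits → 10.25% + 1.25% municipal = 11.5% → $2.74275
Umbrella $17.66: all other goods → 8% + 0% municipal = 8% → $1.4128
Rain jacket $126.32: apparel → 8.75% + 2% municipal = 10.75% → $13.5794
Ground coffee (12 oz) $10.56: grocery items → 0% + 0% municipal = 0% → $0.00
Greek yogurt (32 oz) $7.94: grocery items → 0% + 0% municipal = 0% → $0.00
Hard cider (6-pack) $11.73: beer, wine and spirits → 10.25% + 1.25% municipal = 11.5% → $1.34895
Picture frame (8x10) $22.77: all other goods → 8% + 0% municipal = 8% → $1.8216
Bottle of whiskey $30.63: beer, wine and spirits → 10.25% + 1.25% municipal = 11.5% → $3.52245
Bottle of merlot $23.12: beer, wine and spirits → 10.25% + 1.25% municipal = 11.5% → $2.6588
Craft lager (4-pack) $14.02: beer, wine and spirits → 10.25% + 1.25% municipal = 11.5% → $1.6123
Six-pack IPA $13.08: beer, wine and spirits → 10.25% + 1.25% municipal = 11.5% → $1.5042
Unrounded tax sum = $30.20325 → $30.20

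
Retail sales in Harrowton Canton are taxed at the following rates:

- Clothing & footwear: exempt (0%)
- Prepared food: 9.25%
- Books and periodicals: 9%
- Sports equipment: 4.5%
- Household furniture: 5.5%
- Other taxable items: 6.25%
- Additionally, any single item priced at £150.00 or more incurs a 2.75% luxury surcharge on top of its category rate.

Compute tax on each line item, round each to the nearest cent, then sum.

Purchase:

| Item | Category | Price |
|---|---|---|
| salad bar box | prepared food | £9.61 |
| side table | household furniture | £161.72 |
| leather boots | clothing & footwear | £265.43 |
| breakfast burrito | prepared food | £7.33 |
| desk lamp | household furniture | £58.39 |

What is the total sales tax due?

Salad bar box £9.61: prepared food → 9.25% → £0.89
Side table £161.72: household furniture → 5.5% + 2.75% surcharge = 8.25% → £13.34
Leather boots £265.43: clothing & footwear → 0% + 2.75% surcharge = 2.75% → £7.30
Breakfast burrito £7.33: prepared food → 9.25% → £0.68
Desk lamp £58.39: household furniture → 5.5% → £3.21
Total tax = £0.89 + £13.34 + £7.30 + £0.68 + £3.21 = £25.42

£25.42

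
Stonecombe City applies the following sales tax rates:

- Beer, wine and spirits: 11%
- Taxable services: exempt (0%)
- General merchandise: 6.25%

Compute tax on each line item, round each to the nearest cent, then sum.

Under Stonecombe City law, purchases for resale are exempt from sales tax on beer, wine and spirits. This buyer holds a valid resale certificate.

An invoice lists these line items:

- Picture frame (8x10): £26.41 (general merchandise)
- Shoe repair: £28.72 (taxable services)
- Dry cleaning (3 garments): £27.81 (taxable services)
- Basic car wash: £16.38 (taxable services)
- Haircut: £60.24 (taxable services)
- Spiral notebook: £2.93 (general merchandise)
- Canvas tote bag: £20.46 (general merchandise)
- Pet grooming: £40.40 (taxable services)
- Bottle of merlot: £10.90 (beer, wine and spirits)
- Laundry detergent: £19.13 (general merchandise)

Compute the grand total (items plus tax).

£257.69

Picture frame (8x10) £26.41: general merchandise → 6.25% → £1.65
Shoe repair £28.72: taxable services → 0% → £0.00
Dry cleaning (3 garments) £27.81: taxable services → 0% → £0.00
Basic car wash £16.38: taxable services → 0% → £0.00
Haircut £60.24: taxable services → 0% → £0.00
Spiral notebook £2.93: general merchandise → 6.25% → £0.18
Canvas tote bag £20.46: general merchandise → 6.25% → £1.28
Pet grooming £40.40: taxable services → 0% → £0.00
Bottle of merlot £10.90: beer, wine and spirits, buyer-exempt → 0% → £0.00
Laundry detergent £19.13: general merchandise → 6.25% → £1.20
Subtotal = £253.38; tax = £4.31; total due = £257.69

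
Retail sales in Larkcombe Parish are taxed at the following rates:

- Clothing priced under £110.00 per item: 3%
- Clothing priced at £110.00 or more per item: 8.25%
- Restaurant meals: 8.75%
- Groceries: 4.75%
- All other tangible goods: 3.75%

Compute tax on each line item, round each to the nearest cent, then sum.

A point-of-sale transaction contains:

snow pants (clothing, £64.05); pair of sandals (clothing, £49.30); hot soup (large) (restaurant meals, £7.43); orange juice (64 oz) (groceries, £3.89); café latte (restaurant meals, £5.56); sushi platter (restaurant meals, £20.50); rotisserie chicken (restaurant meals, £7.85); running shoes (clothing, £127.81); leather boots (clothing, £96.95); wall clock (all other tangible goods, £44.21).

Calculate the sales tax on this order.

£22.31

Snow pants £64.05: clothing, under £110.00 → 3% → £1.92
Pair of sandals £49.30: clothing, under £110.00 → 3% → £1.48
Hot soup (large) £7.43: restaurant meals → 8.75% → £0.65
Orange juice (64 oz) £3.89: groceries → 4.75% → £0.18
Café latte £5.56: restaurant meals → 8.75% → £0.49
Sushi platter £20.50: restaurant meals → 8.75% → £1.79
Rotisserie chicken £7.85: restaurant meals → 8.75% → £0.69
Running shoes £127.81: clothing, £110.00 or more → 8.25% → £10.54
Leather boots £96.95: clothing, under £110.00 → 3% → £2.91
Wall clock £44.21: all other tangible goods → 3.75% → £1.66
Total tax = £1.92 + £1.48 + £0.65 + £0.18 + £0.49 + £1.79 + £0.69 + £10.54 + £2.91 + £1.66 = £22.31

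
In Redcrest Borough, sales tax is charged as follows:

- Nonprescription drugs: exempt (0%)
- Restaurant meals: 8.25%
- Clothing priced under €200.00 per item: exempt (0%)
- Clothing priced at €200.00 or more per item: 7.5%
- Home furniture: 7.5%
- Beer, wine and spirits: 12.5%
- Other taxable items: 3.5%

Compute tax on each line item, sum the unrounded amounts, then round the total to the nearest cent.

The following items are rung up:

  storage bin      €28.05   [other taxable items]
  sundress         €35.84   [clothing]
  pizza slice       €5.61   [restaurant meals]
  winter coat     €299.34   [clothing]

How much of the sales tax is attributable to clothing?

Sundress €35.84: clothing, under €200.00 → 0% → €0.00
Winter coat €299.34: clothing, €200.00 or more → 7.5% → €22.4505
Tax on clothing: unrounded sum = €22.4505 → €22.45

€22.45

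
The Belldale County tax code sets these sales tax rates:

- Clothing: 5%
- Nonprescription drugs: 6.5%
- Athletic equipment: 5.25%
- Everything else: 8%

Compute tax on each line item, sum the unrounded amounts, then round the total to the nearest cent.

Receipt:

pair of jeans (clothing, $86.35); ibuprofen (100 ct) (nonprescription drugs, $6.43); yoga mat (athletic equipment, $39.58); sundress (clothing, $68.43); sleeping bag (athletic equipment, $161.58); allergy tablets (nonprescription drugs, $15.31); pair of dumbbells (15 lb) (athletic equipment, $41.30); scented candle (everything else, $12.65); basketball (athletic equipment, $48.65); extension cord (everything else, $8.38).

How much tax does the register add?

$26.12

Pair of jeans $86.35: clothing → 5% → $4.3175
Ibuprofen (100 ct) $6.43: nonprescription drugs → 6.5% → $0.41795
Yoga mat $39.58: athletic equipment → 5.25% → $2.07795
Sundress $68.43: clothing → 5% → $3.4215
Sleeping bag $161.58: athletic equipment → 5.25% → $8.48295
Allergy tablets $15.31: nonprescription drugs → 6.5% → $0.99515
Pair of dumbbells (15 lb) $41.30: athletic equipment → 5.25% → $2.16825
Scented candle $12.65: everything else → 8% → $1.012
Basketball $48.65: athletic equipment → 5.25% → $2.554125
Extension cord $8.38: everything else → 8% → $0.6704
Unrounded tax sum = $26.117775 → $26.12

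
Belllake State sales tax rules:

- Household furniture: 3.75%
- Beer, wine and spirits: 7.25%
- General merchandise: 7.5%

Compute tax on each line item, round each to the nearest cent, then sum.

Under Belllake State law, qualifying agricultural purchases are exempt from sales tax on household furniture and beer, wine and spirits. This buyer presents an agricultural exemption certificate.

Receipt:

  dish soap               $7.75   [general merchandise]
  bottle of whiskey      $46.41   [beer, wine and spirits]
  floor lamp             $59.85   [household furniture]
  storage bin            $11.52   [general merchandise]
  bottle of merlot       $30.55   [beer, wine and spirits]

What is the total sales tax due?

Dish soap $7.75: general merchandise → 7.5% → $0.58
Bottle of whiskey $46.41: beer, wine and spirits, buyer-exempt → 0% → $0.00
Floor lamp $59.85: household furniture, buyer-exempt → 0% → $0.00
Storage bin $11.52: general merchandise → 7.5% → $0.86
Bottle of merlot $30.55: beer, wine and spirits, buyer-exempt → 0% → $0.00
Total tax = $0.58 + $0.86 = $1.44

$1.44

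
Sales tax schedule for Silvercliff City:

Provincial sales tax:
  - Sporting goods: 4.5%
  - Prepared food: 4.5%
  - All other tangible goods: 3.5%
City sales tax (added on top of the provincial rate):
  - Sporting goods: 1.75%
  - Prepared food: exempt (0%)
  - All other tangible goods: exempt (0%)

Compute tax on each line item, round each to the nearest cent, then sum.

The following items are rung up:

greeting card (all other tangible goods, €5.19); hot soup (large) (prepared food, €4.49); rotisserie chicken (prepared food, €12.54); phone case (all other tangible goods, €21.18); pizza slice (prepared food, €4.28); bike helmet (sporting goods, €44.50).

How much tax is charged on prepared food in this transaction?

€0.95

Hot soup (large) €4.49: prepared food → 4.5% + 0% city = 4.5% → €0.20
Rotisserie chicken €12.54: prepared food → 4.5% + 0% city = 4.5% → €0.56
Pizza slice €4.28: prepared food → 4.5% + 0% city = 4.5% → €0.19
Tax on prepared food = €0.20 + €0.56 + €0.19 = €0.95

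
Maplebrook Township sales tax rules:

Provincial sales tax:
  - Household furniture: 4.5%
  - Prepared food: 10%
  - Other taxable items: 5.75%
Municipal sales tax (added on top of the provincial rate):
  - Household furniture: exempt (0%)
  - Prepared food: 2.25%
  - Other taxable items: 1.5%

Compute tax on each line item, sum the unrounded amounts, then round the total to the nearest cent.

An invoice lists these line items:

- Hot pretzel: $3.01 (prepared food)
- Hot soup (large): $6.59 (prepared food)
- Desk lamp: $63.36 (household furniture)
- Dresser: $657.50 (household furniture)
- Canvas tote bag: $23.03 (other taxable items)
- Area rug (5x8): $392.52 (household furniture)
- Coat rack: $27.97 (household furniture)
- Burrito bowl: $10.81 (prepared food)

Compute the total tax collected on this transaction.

Hot pretzel $3.01: prepared food → 10% + 2.25% municipal = 12.25% → $0.368725
Hot soup (large) $6.59: prepared food → 10% + 2.25% municipal = 12.25% → $0.807275
Desk lamp $63.36: household furniture → 4.5% + 0% municipal = 4.5% → $2.8512
Dresser $657.50: household furniture → 4.5% + 0% municipal = 4.5% → $29.5875
Canvas tote bag $23.03: other taxable items → 5.75% + 1.5% municipal = 7.25% → $1.669675
Area rug (5x8) $392.52: household furniture → 4.5% + 0% municipal = 4.5% → $17.6634
Coat rack $27.97: household furniture → 4.5% + 0% municipal = 4.5% → $1.25865
Burrito bowl $10.81: prepared food → 10% + 2.25% municipal = 12.25% → $1.324225
Unrounded tax sum = $55.53065 → $55.53

$55.53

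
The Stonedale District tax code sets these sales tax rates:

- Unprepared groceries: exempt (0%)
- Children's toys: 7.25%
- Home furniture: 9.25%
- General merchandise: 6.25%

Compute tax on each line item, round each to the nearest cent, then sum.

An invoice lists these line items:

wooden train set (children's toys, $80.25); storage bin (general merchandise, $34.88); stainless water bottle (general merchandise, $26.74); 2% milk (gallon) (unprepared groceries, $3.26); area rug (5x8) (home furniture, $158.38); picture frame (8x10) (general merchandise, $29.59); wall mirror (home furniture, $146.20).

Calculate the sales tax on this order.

$39.69

Wooden train set $80.25: children's toys → 7.25% → $5.82
Storage bin $34.88: general merchandise → 6.25% → $2.18
Stainless water bottle $26.74: general merchandise → 6.25% → $1.67
2% milk (gallon) $3.26: unprepared groceries → 0% → $0.00
Area rug (5x8) $158.38: home furniture → 9.25% → $14.65
Picture frame (8x10) $29.59: general merchandise → 6.25% → $1.85
Wall mirror $146.20: home furniture → 9.25% → $13.52
Total tax = $5.82 + $2.18 + $1.67 + $14.65 + $1.85 + $13.52 = $39.69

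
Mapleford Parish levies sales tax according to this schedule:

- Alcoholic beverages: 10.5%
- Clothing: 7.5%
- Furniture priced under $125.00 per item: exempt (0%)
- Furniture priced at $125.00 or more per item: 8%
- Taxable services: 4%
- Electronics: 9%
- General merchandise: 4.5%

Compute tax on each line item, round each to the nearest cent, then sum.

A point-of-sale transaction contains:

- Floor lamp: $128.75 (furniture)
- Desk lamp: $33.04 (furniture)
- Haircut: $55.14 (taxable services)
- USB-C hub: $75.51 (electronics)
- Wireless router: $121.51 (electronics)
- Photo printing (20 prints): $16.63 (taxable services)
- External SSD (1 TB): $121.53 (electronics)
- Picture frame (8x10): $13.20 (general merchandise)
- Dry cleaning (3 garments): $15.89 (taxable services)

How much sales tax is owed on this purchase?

$43.09

Floor lamp $128.75: furniture, $125.00 or more → 8% → $10.30
Desk lamp $33.04: furniture, under $125.00 → 0% → $0.00
Haircut $55.14: taxable services → 4% → $2.21
USB-C hub $75.51: electronics → 9% → $6.80
Wireless router $121.51: electronics → 9% → $10.94
Photo printing (20 prints) $16.63: taxable services → 4% → $0.67
External SSD (1 TB) $121.53: electronics → 9% → $10.94
Picture frame (8x10) $13.20: general merchandise → 4.5% → $0.59
Dry cleaning (3 garments) $15.89: taxable services → 4% → $0.64
Total tax = $10.30 + $2.21 + $6.80 + $10.94 + $0.67 + $10.94 + $0.59 + $0.64 = $43.09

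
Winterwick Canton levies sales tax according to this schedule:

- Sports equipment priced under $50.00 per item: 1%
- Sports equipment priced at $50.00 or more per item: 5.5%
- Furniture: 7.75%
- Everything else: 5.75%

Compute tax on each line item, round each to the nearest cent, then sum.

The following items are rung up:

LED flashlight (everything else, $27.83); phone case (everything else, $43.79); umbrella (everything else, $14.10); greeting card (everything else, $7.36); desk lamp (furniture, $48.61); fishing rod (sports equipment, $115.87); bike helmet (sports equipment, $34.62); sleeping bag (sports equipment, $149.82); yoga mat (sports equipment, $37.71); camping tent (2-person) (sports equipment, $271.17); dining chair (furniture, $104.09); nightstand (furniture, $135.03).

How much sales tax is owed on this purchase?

LED flashlight $27.83: everything else → 5.75% → $1.60
Phone case $43.79: everything else → 5.75% → $2.52
Umbrella $14.10: everything else → 5.75% → $0.81
Greeting card $7.36: everything else → 5.75% → $0.42
Desk lamp $48.61: furniture → 7.75% → $3.77
Fishing rod $115.87: sports equipment, $50.00 or more → 5.5% → $6.37
Bike helmet $34.62: sports equipment, under $50.00 → 1% → $0.35
Sleeping bag $149.82: sports equipment, $50.00 or more → 5.5% → $8.24
Yoga mat $37.71: sports equipment, under $50.00 → 1% → $0.38
Camping tent (2-person) $271.17: sports equipment, $50.00 or more → 5.5% → $14.91
Dining chair $104.09: furniture → 7.75% → $8.07
Nightstand $135.03: furniture → 7.75% → $10.46
Total tax = $1.60 + $2.52 + $0.81 + $0.42 + $3.77 + $6.37 + $0.35 + $8.24 + $0.38 + $14.91 + $8.07 + $10.46 = $57.90

$57.90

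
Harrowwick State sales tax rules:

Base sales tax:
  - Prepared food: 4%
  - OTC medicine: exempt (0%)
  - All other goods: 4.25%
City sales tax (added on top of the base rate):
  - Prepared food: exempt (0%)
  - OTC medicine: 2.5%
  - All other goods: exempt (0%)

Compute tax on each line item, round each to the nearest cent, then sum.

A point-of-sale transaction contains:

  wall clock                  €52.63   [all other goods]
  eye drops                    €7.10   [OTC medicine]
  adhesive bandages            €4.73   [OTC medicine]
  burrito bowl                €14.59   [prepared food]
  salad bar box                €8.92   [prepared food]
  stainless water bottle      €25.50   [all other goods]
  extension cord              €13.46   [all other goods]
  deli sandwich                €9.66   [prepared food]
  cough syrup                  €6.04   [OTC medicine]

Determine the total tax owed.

Wall clock €52.63: all other goods → 4.25% + 0% city = 4.25% → €2.24
Eye drops €7.10: OTC medicine → 0% + 2.5% city = 2.5% → €0.18
Adhesive bandages €4.73: OTC medicine → 0% + 2.5% city = 2.5% → €0.12
Burrito bowl €14.59: prepared food → 4% + 0% city = 4% → €0.58
Salad bar box €8.92: prepared food → 4% + 0% city = 4% → €0.36
Stainless water bottle €25.50: all other goods → 4.25% + 0% city = 4.25% → €1.08
Extension cord €13.46: all other goods → 4.25% + 0% city = 4.25% → €0.57
Deli sandwich €9.66: prepared food → 4% + 0% city = 4% → €0.39
Cough syrup €6.04: OTC medicine → 0% + 2.5% city = 2.5% → €0.15
Total tax = €2.24 + €0.18 + €0.12 + €0.58 + €0.36 + €1.08 + €0.57 + €0.39 + €0.15 = €5.67

€5.67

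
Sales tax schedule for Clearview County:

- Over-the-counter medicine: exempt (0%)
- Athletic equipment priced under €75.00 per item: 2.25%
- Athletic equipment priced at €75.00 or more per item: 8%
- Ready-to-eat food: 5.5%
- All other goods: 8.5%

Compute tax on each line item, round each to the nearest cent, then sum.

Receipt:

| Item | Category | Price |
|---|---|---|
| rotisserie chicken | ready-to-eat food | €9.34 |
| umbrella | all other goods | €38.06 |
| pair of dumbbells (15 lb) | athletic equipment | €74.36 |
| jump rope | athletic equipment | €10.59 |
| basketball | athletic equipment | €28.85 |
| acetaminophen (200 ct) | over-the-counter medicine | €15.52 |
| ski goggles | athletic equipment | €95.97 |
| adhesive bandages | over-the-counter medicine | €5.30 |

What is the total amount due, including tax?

Rotisserie chicken €9.34: ready-to-eat food → 5.5% → €0.51
Umbrella €38.06: all other goods → 8.5% → €3.24
Pair of dumbbells (15 lb) €74.36: athletic equipment, under €75.00 → 2.25% → €1.67
Jump rope €10.59: athletic equipment, under €75.00 → 2.25% → €0.24
Basketball €28.85: athletic equipment, under €75.00 → 2.25% → €0.65
Acetaminophen (200 ct) €15.52: over-the-counter medicine → 0% → €0.00
Ski goggles €95.97: athletic equipment, €75.00 or more → 8% → €7.68
Adhesive bandages €5.30: over-the-counter medicine → 0% → €0.00
Subtotal = €277.99; tax = €13.99; total due = €291.98

€291.98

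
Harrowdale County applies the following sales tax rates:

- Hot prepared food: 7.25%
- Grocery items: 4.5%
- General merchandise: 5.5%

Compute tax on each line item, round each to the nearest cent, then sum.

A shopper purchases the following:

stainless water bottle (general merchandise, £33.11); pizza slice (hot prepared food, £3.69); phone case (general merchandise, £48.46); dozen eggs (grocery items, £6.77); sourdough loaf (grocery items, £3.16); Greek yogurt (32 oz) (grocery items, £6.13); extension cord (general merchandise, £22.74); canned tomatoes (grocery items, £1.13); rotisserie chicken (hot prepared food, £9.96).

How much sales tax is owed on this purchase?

Stainless water bottle £33.11: general merchandise → 5.5% → £1.82
Pizza slice £3.69: hot prepared food → 7.25% → £0.27
Phone case £48.46: general merchandise → 5.5% → £2.67
Dozen eggs £6.77: grocery items → 4.5% → £0.30
Sourdough loaf £3.16: grocery items → 4.5% → £0.14
Greek yogurt (32 oz) £6.13: grocery items → 4.5% → £0.28
Extension cord £22.74: general merchandise → 5.5% → £1.25
Canned tomatoes £1.13: grocery items → 4.5% → £0.05
Rotisserie chicken £9.96: hot prepared food → 7.25% → £0.72
Total tax = £1.82 + £0.27 + £2.67 + £0.30 + £0.14 + £0.28 + £1.25 + £0.05 + £0.72 = £7.50

£7.50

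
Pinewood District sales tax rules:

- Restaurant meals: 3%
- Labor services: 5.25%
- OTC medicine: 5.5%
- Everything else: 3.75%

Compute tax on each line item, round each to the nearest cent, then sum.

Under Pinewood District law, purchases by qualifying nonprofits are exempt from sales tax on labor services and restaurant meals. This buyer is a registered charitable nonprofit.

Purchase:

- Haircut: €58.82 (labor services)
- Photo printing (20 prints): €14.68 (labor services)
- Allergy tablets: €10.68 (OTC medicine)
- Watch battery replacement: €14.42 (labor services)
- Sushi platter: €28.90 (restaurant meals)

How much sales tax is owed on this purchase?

Haircut €58.82: labor services, buyer-exempt → 0% → €0.00
Photo printing (20 prints) €14.68: labor services, buyer-exempt → 0% → €0.00
Allergy tablets €10.68: OTC medicine → 5.5% → €0.59
Watch battery replacement €14.42: labor services, buyer-exempt → 0% → €0.00
Sushi platter €28.90: restaurant meals, buyer-exempt → 0% → €0.00
Total tax = €0.59

€0.59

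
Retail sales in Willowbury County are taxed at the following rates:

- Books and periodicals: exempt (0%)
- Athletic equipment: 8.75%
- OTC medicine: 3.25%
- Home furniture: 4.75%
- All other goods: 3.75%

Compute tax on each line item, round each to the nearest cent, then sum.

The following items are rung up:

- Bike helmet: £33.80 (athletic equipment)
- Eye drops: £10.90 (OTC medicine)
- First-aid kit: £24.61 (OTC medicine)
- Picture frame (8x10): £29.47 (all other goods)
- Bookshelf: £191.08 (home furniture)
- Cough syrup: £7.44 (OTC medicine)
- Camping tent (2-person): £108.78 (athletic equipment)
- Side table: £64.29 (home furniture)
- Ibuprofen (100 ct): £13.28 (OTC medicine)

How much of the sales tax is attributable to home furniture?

Bookshelf £191.08: home furniture → 4.75% → £9.08
Side table £64.29: home furniture → 4.75% → £3.05
Tax on home furniture = £9.08 + £3.05 = £12.13

£12.13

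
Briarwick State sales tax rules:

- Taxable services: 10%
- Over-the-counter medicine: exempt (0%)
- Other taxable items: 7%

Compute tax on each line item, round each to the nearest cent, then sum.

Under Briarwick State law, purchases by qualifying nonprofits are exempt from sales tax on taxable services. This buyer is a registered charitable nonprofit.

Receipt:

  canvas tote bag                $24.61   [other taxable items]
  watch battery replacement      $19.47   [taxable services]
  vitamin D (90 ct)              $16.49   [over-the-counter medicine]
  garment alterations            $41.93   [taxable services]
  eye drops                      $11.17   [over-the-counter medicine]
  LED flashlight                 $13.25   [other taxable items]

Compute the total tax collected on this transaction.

Canvas tote bag $24.61: other taxable items → 7% → $1.72
Watch battery replacement $19.47: taxable services, buyer-exempt → 0% → $0.00
Vitamin D (90 ct) $16.49: over-the-counter medicine → 0% → $0.00
Garment alterations $41.93: taxable services, buyer-exempt → 0% → $0.00
Eye drops $11.17: over-the-counter medicine → 0% → $0.00
LED flashlight $13.25: other taxable items → 7% → $0.93
Total tax = $1.72 + $0.93 = $2.65

$2.65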